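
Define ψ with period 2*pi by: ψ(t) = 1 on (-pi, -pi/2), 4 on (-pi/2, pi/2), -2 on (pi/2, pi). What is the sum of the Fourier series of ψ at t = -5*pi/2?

5/2

t = -5*pi/2 differs from t = -pi/2 by -1 full period(s), and the series is 2*pi-periodic.
At t = -pi/2 the one-sided limits are ψ(-pi/2^-) = 1 and ψ(-pi/2^+) = 4.
By Dirichlet's theorem the series converges to their average, [(1) + (4)]/2 = 5/2.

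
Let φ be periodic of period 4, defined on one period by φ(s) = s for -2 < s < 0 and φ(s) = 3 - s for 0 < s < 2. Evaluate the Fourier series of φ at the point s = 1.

φ is continuous at s = 1 with value 2, so the series converges to 2 there.

2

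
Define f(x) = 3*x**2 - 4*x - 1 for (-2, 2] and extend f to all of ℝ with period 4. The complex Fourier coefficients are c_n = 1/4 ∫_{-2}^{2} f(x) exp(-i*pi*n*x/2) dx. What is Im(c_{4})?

Since f is real-valued, Im(c_{4}) = -1/4 ∫_{-2}^{2} f(x) sin(2*pi*x) dx = -b_{4}/2.
Integrating by parts twice (tabular method), an antiderivative of (3*x**2 - 4*x - 1) sin(2*pi*x) is -3*x**2*cos(2*pi*x)/(2*pi) + 3*x*sin(2*pi*x)/(2*pi**2) + 2*x*cos(2*pi*x)/pi - sin(2*pi*x)/pi**2 + 3*cos(2*pi*x)/(4*pi**3) + cos(2*pi*x)/(2*pi); evaluating from -2 to 2: ∫_{-2}^{2} (3*x**2 - 4*x - 1) sin(2*pi*x) dx = (3*(1 - 2*pi**2)/(4*pi**3)) - ((3 - 38*pi**2)/(4*pi**3)) = 8/pi.
Hence Im(c_{4}) = (-1/4)·(8/pi) = -2/pi.

-2/pi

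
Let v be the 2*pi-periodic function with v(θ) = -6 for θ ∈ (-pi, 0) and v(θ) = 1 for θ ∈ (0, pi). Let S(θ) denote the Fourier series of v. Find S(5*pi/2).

1

θ = 5*pi/2 differs from θ = pi/2 by 1 full period(s), and the series is 2*pi-periodic.
v is continuous at θ = pi/2 with value 1, so the series converges to 1 there.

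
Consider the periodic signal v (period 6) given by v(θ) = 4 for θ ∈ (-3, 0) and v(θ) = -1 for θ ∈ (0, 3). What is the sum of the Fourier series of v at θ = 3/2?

-1

v is continuous at θ = 3/2 with value -1, so the series converges to -1 there.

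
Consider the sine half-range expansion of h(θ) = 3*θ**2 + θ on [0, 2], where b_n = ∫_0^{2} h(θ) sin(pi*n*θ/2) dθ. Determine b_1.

b_1 = ∫_0^{2} (3*θ**2 + θ) sin(pi*θ/2) dθ.
Integrating by parts twice (tabular method), an antiderivative of (3*θ**2 + θ) sin(pi*θ/2) is -6*θ**2*cos(pi*θ/2)/pi + 24*θ*sin(pi*θ/2)/pi**2 - 2*θ*cos(pi*θ/2)/pi + 4*sin(pi*θ/2)/pi**2 + 48*cos(pi*θ/2)/pi**3; evaluating from 0 to 2: ∫_{0}^{2} (3*θ**2 + θ) sin(pi*θ/2) dθ = (-48/pi**3 + 28/pi) - (48/pi**3) = -96/pi**3 + 28/pi.
Hence b_1 = -96/pi**3 + 28/pi.

-96/pi**3 + 28/pi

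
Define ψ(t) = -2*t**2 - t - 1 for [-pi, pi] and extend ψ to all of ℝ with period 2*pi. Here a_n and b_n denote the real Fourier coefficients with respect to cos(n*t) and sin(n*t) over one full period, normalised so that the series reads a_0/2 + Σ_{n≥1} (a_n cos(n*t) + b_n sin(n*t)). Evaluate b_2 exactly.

b_2 = 1/pi ∫_{-pi}^{pi} ψ(t) sin(2*t) dt.
Integrating by parts twice (tabular method), an antiderivative of (-2*t**2 - t - 1) sin(2*t) is t**2*cos(2*t) - t*sin(2*t) + t*cos(2*t)/2 - sin(2*t)/4; evaluating from -pi to pi: ∫_{-pi}^{pi} (-2*t**2 - t - 1) sin(2*t) dt = (pi*(1/2 + pi)) - (pi*(-1/2 + pi)) = pi.
Hence b_2 = (1/pi)·(pi) = 1.

1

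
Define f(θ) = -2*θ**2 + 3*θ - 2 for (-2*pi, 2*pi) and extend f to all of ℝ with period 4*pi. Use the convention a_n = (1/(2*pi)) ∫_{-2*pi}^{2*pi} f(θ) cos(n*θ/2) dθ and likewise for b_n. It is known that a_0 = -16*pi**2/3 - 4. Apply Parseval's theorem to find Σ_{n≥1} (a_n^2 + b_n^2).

pi**2*(24 + 512*pi**2/45)

Parseval: a_0^2/2 + Σ_{n≥1} (a_n^2+b_n^2) = (1/(2*pi)) ∫_{-2*pi}^{2*pi} f(θ)^2 dθ = 8 + 136*pi**2/3 + 128*pi**4/5.
Subtract a_0^2/2 = 8*(3 + 4*pi**2)**2/9: Σ (a_n^2+b_n^2) = pi**2*(24 + 512*pi**2/45).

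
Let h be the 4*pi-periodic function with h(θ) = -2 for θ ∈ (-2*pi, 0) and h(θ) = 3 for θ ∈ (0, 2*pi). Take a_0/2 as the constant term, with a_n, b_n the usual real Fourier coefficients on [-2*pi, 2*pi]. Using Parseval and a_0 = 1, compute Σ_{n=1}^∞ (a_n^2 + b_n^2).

Parseval: a_0^2/2 + Σ_{n≥1} (a_n^2+b_n^2) = (1/(2*pi)) ∫_{-2*pi}^{2*pi} h(θ)^2 dθ = 13.
Subtract a_0^2/2 = 1/2: Σ (a_n^2+b_n^2) = 25/2.

25/2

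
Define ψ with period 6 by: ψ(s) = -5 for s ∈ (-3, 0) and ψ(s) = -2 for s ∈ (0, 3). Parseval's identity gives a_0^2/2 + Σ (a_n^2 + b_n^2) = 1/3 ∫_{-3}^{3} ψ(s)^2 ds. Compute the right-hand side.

29

1/3 ∫_{-3}^{3} ψ(s)^2 ds = 1/3 · (87) = 29.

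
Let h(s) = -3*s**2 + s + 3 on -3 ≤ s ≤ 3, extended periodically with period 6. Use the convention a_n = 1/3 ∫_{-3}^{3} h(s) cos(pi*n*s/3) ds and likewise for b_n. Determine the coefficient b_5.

6/(5*pi)

b_5 = 1/3 ∫_{-3}^{3} h(s) sin(5*pi*s/3) ds.
Integrating by parts twice (tabular method), an antiderivative of (-3*s**2 + s + 3) sin(5*pi*s/3) is 9*s**2*cos(5*pi*s/3)/(5*pi) - 54*s*sin(5*pi*s/3)/(25*pi**2) - 3*s*cos(5*pi*s/3)/(5*pi) + 9*sin(5*pi*s/3)/(25*pi**2) - 9*cos(5*pi*s/3)/(5*pi) - 162*cos(5*pi*s/3)/(125*pi**3); evaluating from -3 to 3: ∫_{-3}^{3} (-3*s**2 + s + 3) sin(5*pi*s/3) ds = (9*(18 - 175*pi**2)/(125*pi**3)) - (81*(2 - 25*pi**2)/(125*pi**3)) = 18/(5*pi).
Hence b_5 = (1/3)·(18/(5*pi)) = 6/(5*pi).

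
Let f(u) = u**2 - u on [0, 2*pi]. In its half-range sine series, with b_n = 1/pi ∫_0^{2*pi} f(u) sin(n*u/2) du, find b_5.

4*(-25*pi - 8 + 50*pi**2)/(125*pi)

b_5 = 1/pi ∫_0^{2*pi} (u**2 - u) sin(5*u/2) du.
Integrating by parts twice (tabular method), an antiderivative of (u**2 - u) sin(5*u/2) is -2*u**2*cos(5*u/2)/5 + 8*u*sin(5*u/2)/25 + 2*u*cos(5*u/2)/5 - 4*sin(5*u/2)/25 + 16*cos(5*u/2)/125; evaluating from 0 to 2*pi: ∫_{0}^{2*pi} (u**2 - u) sin(5*u/2) du = (-4*pi/5 - 16/125 + 8*pi**2/5) - (16/125) = -4*pi/5 - 32/125 + 8*pi**2/5.
Hence b_5 = (1/pi)·(-4*pi/5 - 32/125 + 8*pi**2/5) = 4*(-25*pi - 8 + 50*pi**2)/(125*pi).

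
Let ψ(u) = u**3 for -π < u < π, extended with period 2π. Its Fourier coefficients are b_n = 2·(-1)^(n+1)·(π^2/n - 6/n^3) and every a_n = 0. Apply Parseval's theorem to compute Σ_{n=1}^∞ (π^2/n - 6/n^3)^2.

Parseval: Σ b_n^2 = (1/π) ∫_{-π}^{π} ψ(u)^2 du = 2*pi**6/7.
b_n^2 = 4·(π^2/n - 6/n^3)^2, so the sum equals (2*pi**6/7)/4 = pi**6/14.

pi**6/14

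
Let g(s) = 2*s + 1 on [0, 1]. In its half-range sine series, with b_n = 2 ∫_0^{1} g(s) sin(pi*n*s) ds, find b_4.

-1/pi

b_4 = 2 ∫_0^{1} (2*s + 1) sin(4*pi*s) ds.
Integrating by parts (boundary term plus one more integral), an antiderivative of (2*s + 1) sin(4*pi*s) is -s*cos(4*pi*s)/(2*pi) + sin(4*pi*s)/(8*pi**2) - cos(4*pi*s)/(4*pi); evaluating from 0 to 1: ∫_{0}^{1} (2*s + 1) sin(4*pi*s) ds = (-3/(4*pi)) - (-1/(4*pi)) = -1/(2*pi).
Hence b_4 = 2·(-1/(2*pi)) = -1/pi.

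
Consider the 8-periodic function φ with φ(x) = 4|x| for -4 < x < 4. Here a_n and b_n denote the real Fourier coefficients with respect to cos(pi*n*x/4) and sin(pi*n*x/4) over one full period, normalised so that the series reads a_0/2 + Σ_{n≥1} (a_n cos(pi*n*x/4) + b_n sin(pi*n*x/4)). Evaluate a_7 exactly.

a_7 = 1/4 ∫_{-4}^{4} φ(x) cos(7*pi*x/4) dx.
φ is even and cos(7*pi*x/4) is even, so the integrand is even and a_7 = 1/2 ∫_0^{4} φ(x) cos(7*pi*x/4) dx.
Integrating by parts (boundary term plus one more integral), an antiderivative of (4*x) cos(7*pi*x/4) is 16*x*sin(7*pi*x/4)/(7*pi) + 64*cos(7*pi*x/4)/(49*pi**2); evaluating from 0 to 4: ∫_{0}^{4} (4*x) cos(7*pi*x/4) dx = (-64/(49*pi**2)) - (64/(49*pi**2)) = -128/(49*pi**2).
Hence a_7 = (1/2)·(-128/(49*pi**2)) = -64/(49*pi**2).

-64/(49*pi**2)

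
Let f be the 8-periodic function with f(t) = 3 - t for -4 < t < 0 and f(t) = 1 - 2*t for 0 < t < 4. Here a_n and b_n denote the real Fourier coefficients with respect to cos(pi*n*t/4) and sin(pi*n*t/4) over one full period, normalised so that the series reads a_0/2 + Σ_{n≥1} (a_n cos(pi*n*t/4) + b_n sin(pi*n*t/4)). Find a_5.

a_5 = 1/4 ∫_{-4}^{4} f(t) cos(5*pi*t/4) dt.
Split the integral at the breakpoints.
Integrating by parts (boundary term plus one more integral), an antiderivative of (3 - t) cos(5*pi*t/4) is -4*t*sin(5*pi*t/4)/(5*pi) + 12*sin(5*pi*t/4)/(5*pi) - 16*cos(5*pi*t/4)/(25*pi**2); evaluating from -4 to 0: ∫_{-4}^{0} (3 - t) cos(5*pi*t/4) dt = (-16/(25*pi**2)) - (16/(25*pi**2)) = -32/(25*pi**2).
Integrating by parts (boundary term plus one more integral), an antiderivative of (1 - 2*t) cos(5*pi*t/4) is -8*t*sin(5*pi*t/4)/(5*pi) + 4*sin(5*pi*t/4)/(5*pi) - 32*cos(5*pi*t/4)/(25*pi**2); evaluating from 0 to 4: ∫_{0}^{4} (1 - 2*t) cos(5*pi*t/4) dt = (32/(25*pi**2)) - (-32/(25*pi**2)) = 64/(25*pi**2).
Summing the pieces and multiplying by (1/4) gives a_5 = 8/(25*pi**2).

8/(25*pi**2)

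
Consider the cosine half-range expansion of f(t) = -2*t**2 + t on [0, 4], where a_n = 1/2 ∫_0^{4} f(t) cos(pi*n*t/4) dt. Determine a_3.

a_3 = 1/2 ∫_0^{4} (-2*t**2 + t) cos(3*pi*t/4) dt.
Integrating by parts twice (tabular method), an antiderivative of (-2*t**2 + t) cos(3*pi*t/4) is -8*t**2*sin(3*pi*t/4)/(3*pi) + 4*t*sin(3*pi*t/4)/(3*pi) - 64*t*cos(3*pi*t/4)/(9*pi**2) + 256*sin(3*pi*t/4)/(27*pi**3) + 16*cos(3*pi*t/4)/(9*pi**2); evaluating from 0 to 4: ∫_{0}^{4} (-2*t**2 + t) cos(3*pi*t/4) dt = (80/(3*pi**2)) - (16/(9*pi**2)) = 224/(9*pi**2).
Hence a_3 = (1/2)·(224/(9*pi**2)) = 112/(9*pi**2).

112/(9*pi**2)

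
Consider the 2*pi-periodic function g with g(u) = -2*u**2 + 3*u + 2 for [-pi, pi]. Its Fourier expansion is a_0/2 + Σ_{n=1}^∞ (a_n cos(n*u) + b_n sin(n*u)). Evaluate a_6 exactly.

a_6 = 1/pi ∫_{-pi}^{pi} g(u) cos(6*u) du.
Integrating by parts twice (tabular method), an antiderivative of (-2*u**2 + 3*u + 2) cos(6*u) is -u**2*sin(6*u)/3 + u*sin(6*u)/2 - u*cos(6*u)/9 + 19*sin(6*u)/54 + cos(6*u)/12; evaluating from -pi to pi: ∫_{-pi}^{pi} (-2*u**2 + 3*u + 2) cos(6*u) du = (1/12 - pi/9) - (1/12 + pi/9) = -2*pi/9.
Hence a_6 = (1/pi)·(-2*pi/9) = -2/9.

-2/9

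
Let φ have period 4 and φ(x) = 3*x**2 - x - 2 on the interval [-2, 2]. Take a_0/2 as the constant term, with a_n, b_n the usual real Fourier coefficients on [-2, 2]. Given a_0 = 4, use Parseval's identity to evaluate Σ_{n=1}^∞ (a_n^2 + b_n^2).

424/15

Parseval: a_0^2/2 + Σ_{n≥1} (a_n^2+b_n^2) = 1/2 ∫_{-2}^{2} φ(x)^2 dx = 544/15.
Subtract a_0^2/2 = 8: Σ (a_n^2+b_n^2) = 424/15.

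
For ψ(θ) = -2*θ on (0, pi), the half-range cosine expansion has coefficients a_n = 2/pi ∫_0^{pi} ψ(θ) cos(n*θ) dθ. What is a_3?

8/(9*pi)

a_3 = 2/pi ∫_0^{pi} (-2*θ) cos(3*θ) dθ.
Integrating by parts (boundary term plus one more integral), an antiderivative of (-2*θ) cos(3*θ) is -2*θ*sin(3*θ)/3 - 2*cos(3*θ)/9; evaluating from 0 to pi: ∫_{0}^{pi} (-2*θ) cos(3*θ) dθ = (2/9) - (-2/9) = 4/9.
Hence a_3 = (2/pi)·(4/9) = 8/(9*pi).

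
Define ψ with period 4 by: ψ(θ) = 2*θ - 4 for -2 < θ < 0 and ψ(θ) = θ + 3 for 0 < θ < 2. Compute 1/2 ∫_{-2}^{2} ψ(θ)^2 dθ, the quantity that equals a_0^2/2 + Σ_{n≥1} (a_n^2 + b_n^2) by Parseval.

1/2 ∫_{-2}^{2} ψ(θ)^2 dθ = 1/2 · (322/3) = 161/3.

161/3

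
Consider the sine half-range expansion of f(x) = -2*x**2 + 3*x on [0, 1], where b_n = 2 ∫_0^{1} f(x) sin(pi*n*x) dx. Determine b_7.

b_7 = 2 ∫_0^{1} (-2*x**2 + 3*x) sin(7*pi*x) dx.
Integrating by parts twice (tabular method), an antiderivative of (-2*x**2 + 3*x) sin(7*pi*x) is 2*x**2*cos(7*pi*x)/(7*pi) - 4*x*sin(7*pi*x)/(49*pi**2) - 3*x*cos(7*pi*x)/(7*pi) + 3*sin(7*pi*x)/(49*pi**2) - 4*cos(7*pi*x)/(343*pi**3); evaluating from 0 to 1: ∫_{0}^{1} (-2*x**2 + 3*x) sin(7*pi*x) dx = ((4 + 49*pi**2)/(343*pi**3)) - (-4/(343*pi**3)) = (8 + 49*pi**2)/(343*pi**3).
Hence b_7 = 2·((8 + 49*pi**2)/(343*pi**3)) = 2*(8 + 49*pi**2)/(343*pi**3).

2*(8 + 49*pi**2)/(343*pi**3)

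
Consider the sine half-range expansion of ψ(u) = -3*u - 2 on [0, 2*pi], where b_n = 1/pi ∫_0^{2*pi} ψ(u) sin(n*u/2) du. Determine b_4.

3

b_4 = 1/pi ∫_0^{2*pi} (-3*u - 2) sin(2*u) du.
Integrating by parts (boundary term plus one more integral), an antiderivative of (-3*u - 2) sin(2*u) is 3*u*cos(2*u)/2 - 3*sin(2*u)/4 + cos(2*u); evaluating from 0 to 2*pi: ∫_{0}^{2*pi} (-3*u - 2) sin(2*u) du = (1 + 3*pi) - (1) = 3*pi.
Hence b_4 = (1/pi)·(3*pi) = 3.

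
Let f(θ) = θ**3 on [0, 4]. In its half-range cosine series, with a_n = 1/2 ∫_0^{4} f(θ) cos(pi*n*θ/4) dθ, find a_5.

a_5 = 1/2 ∫_0^{4} (θ**3) cos(5*pi*θ/4) dθ.
Integrating by parts three times (tabular method), an antiderivative of (θ**3) cos(5*pi*θ/4) is 4*θ**3*sin(5*pi*θ/4)/(5*pi) + 48*θ**2*cos(5*pi*θ/4)/(25*pi**2) - 384*θ*sin(5*pi*θ/4)/(125*pi**3) - 1536*cos(5*pi*θ/4)/(625*pi**4); evaluating from 0 to 4: ∫_{0}^{4} (θ**3) cos(5*pi*θ/4) dθ = (768*(2 - 25*pi**2)/(625*pi**4)) - (-1536/(625*pi**4)) = 768*(4 - 25*pi**2)/(625*pi**4).
Hence a_5 = (1/2)·(768*(4 - 25*pi**2)/(625*pi**4)) = 384*(4 - 25*pi**2)/(625*pi**4).

384*(4 - 25*pi**2)/(625*pi**4)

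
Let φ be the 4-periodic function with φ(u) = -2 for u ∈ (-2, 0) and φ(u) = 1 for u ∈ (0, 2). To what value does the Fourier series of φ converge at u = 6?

-1/2

u = 6 differs from u = 2 by 1 full period(s), and the series is 4-periodic.
At u = 2 the one-sided limits are φ(2^-) = 1 and φ(2^+) = -2.
By Dirichlet's theorem the series converges to their average, [(1) + (-2)]/2 = -1/2.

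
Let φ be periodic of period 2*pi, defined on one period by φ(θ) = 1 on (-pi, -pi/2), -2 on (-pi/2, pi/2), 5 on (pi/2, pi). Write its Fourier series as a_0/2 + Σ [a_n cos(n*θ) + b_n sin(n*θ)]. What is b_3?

4/(3*pi)

b_3 = 1/pi ∫_{-pi}^{pi} φ(θ) sin(3*θ) dθ.
Split the integral at the breakpoints.
Directly, an antiderivative of (1) sin(3*θ) is -cos(3*θ)/3; evaluating from -pi to -pi/2: ∫_{-pi}^{-pi/2} (1) sin(3*θ) dθ = (0) - (1/3) = -1/3.
Directly, an antiderivative of (-2) sin(3*θ) is 2*cos(3*θ)/3; evaluating from -pi/2 to pi/2: ∫_{-pi/2}^{pi/2} (-2) sin(3*θ) dθ = (0) - (0) = 0.
Directly, an antiderivative of (5) sin(3*θ) is -5*cos(3*θ)/3; evaluating from pi/2 to pi: ∫_{pi/2}^{pi} (5) sin(3*θ) dθ = (5/3) - (0) = 5/3.
Summing the pieces and multiplying by (1/pi) gives b_3 = 4/(3*pi).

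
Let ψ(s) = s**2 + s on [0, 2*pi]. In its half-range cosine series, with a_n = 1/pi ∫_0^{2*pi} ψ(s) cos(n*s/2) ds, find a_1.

a_1 = 1/pi ∫_0^{2*pi} (s**2 + s) cos(s/2) ds.
Integrating by parts twice (tabular method), an antiderivative of (s**2 + s) cos(s/2) is 2*s**2*sin(s/2) + 2*s*sin(s/2) + 8*s*cos(s/2) - 16*sin(s/2) + 4*cos(s/2); evaluating from 0 to 2*pi: ∫_{0}^{2*pi} (s**2 + s) cos(s/2) ds = (-16*pi - 4) - (4) = -16*pi - 8.
Hence a_1 = (1/pi)·(-16*pi - 8) = -16 - 8/pi.

-16 - 8/pi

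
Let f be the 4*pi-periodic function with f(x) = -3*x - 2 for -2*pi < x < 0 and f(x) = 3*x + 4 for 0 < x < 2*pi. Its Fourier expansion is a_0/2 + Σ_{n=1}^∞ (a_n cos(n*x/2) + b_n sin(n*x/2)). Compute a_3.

-8/(3*pi)

a_3 = (1/(2*pi)) ∫_{-2*pi}^{2*pi} f(x) cos(3*x/2) dx.
Split the integral at the breakpoints.
Integrating by parts (boundary term plus one more integral), an antiderivative of (-3*x - 2) cos(3*x/2) is -2*x*sin(3*x/2) - 4*sin(3*x/2)/3 - 4*cos(3*x/2)/3; evaluating from -2*pi to 0: ∫_{-2*pi}^{0} (-3*x - 2) cos(3*x/2) dx = (-4/3) - (4/3) = -8/3.
Integrating by parts (boundary term plus one more integral), an antiderivative of (3*x + 4) cos(3*x/2) is 2*x*sin(3*x/2) + 8*sin(3*x/2)/3 + 4*cos(3*x/2)/3; evaluating from 0 to 2*pi: ∫_{0}^{2*pi} (3*x + 4) cos(3*x/2) dx = (-4/3) - (4/3) = -8/3.
Summing the pieces and multiplying by (1/(2*pi)) gives a_3 = -8/(3*pi).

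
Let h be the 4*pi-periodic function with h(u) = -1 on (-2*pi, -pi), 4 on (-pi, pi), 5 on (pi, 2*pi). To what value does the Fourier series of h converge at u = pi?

At u = pi the one-sided limits are h(pi^-) = 4 and h(pi^+) = 5.
By Dirichlet's theorem the series converges to their average, [(4) + (5)]/2 = 9/2.

9/2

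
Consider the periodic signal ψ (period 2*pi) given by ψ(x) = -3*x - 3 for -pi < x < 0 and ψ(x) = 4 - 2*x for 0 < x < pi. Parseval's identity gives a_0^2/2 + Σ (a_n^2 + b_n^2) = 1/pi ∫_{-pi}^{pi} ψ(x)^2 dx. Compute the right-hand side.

-17*pi + 25 + 13*pi**2/3

1/pi ∫_{-pi}^{pi} ψ(x)^2 dx = 1/pi · (pi*(-51*pi + 75 + 13*pi**2)/3) = -17*pi + 25 + 13*pi**2/3.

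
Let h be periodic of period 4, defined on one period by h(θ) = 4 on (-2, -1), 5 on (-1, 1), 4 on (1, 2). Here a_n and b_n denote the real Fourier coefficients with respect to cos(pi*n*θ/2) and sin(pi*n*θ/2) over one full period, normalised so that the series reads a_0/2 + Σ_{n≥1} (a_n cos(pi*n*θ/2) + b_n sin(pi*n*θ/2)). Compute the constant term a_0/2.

9/2

a_0 = 1/2 ∫_{-2}^{2} h(θ) dθ = 1/2 · (18) = 9.
So the constant term a_0/2 = 9/2.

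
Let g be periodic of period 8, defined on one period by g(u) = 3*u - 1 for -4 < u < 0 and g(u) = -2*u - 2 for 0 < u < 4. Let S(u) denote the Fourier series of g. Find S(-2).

g is continuous at u = -2 with value -7, so the series converges to -7 there.

-7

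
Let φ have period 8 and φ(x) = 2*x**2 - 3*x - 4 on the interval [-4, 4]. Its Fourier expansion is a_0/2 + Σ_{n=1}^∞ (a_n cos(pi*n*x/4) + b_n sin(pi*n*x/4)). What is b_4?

b_4 = 1/4 ∫_{-4}^{4} φ(x) sin(pi*x) dx.
Integrating by parts twice (tabular method), an antiderivative of (2*x**2 - 3*x - 4) sin(pi*x) is -2*x**2*cos(pi*x)/pi + 4*x*sin(pi*x)/pi**2 + 3*x*cos(pi*x)/pi - 3*sin(pi*x)/pi**2 + 4*cos(pi*x)/pi**3 + 4*cos(pi*x)/pi; evaluating from -4 to 4: ∫_{-4}^{4} (2*x**2 - 3*x - 4) sin(pi*x) dx = (-16/pi + 4/pi**3) - (-40/pi + 4/pi**3) = 24/pi.
Hence b_4 = (1/4)·(24/pi) = 6/pi.

6/pi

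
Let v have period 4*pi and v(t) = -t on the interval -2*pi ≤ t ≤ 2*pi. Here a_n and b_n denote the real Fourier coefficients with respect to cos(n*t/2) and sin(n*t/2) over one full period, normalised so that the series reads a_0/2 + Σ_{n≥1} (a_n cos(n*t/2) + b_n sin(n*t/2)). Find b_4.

b_4 = (1/(2*pi)) ∫_{-2*pi}^{2*pi} v(t) sin(2*t) dt.
v is odd and sin(2*t) is odd, so the integrand is even and b_4 = 1/pi ∫_0^{2*pi} v(t) sin(2*t) dt.
Integrating by parts (boundary term plus one more integral), an antiderivative of (-t) sin(2*t) is t*cos(2*t)/2 - sin(2*t)/4; evaluating from 0 to 2*pi: ∫_{0}^{2*pi} (-t) sin(2*t) dt = (pi) - (0) = pi.
Hence b_4 = (1/pi)·(pi) = 1.

1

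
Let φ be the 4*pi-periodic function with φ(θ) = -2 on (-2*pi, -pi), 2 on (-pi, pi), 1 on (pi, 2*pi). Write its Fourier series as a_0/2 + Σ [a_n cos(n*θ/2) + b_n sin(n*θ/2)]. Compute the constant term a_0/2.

a_0 = (1/(2*pi)) ∫_{-2*pi}^{2*pi} φ(θ) dθ = (1/(2*pi)) · (3*pi) = 3/2.
So the constant term a_0/2 = 3/4.

3/4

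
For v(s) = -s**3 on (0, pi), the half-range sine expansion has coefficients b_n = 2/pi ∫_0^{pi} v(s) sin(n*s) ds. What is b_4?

-3/16 + pi**2/2

b_4 = 2/pi ∫_0^{pi} (-s**3) sin(4*s) ds.
Integrating by parts three times (tabular method), an antiderivative of (-s**3) sin(4*s) is s**3*cos(4*s)/4 - 3*s**2*sin(4*s)/16 - 3*s*cos(4*s)/32 + 3*sin(4*s)/128; evaluating from 0 to pi: ∫_{0}^{pi} (-s**3) sin(4*s) ds = (pi*(-3 + 8*pi**2)/32) - (0) = pi*(-3 + 8*pi**2)/32.
Hence b_4 = (2/pi)·(pi*(-3 + 8*pi**2)/32) = -3/16 + pi**2/2.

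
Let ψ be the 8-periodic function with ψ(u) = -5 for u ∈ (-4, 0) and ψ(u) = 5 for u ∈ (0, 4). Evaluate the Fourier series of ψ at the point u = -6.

u = -6 differs from u = 2 by -1 full period(s), and the series is 8-periodic.
ψ is continuous at u = 2 with value 5, so the series converges to 5 there.

5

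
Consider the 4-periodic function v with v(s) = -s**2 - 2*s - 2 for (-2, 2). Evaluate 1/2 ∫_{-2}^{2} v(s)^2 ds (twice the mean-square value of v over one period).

536/15

1/2 ∫_{-2}^{2} v(s)^2 ds = 1/2 · (1072/15) = 536/15.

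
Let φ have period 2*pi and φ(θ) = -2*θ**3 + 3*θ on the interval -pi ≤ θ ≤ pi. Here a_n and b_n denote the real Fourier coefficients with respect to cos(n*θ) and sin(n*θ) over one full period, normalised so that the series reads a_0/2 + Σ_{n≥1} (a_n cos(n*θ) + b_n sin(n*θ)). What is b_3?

26/9 - 4*pi**2/3

b_3 = 1/pi ∫_{-pi}^{pi} φ(θ) sin(3*θ) dθ.
φ is odd and sin(3*θ) is odd, so the integrand is even and b_3 = 2/pi ∫_0^{pi} φ(θ) sin(3*θ) dθ.
Integrating by parts three times (tabular method), an antiderivative of (-2*θ**3 + 3*θ) sin(3*θ) is 2*θ**3*cos(3*θ)/3 - 2*θ**2*sin(3*θ)/3 - 13*θ*cos(3*θ)/9 + 13*sin(3*θ)/27; evaluating from 0 to pi: ∫_{0}^{pi} (-2*θ**3 + 3*θ) sin(3*θ) dθ = (pi*(13 - 6*pi**2)/9) - (0) = pi*(13 - 6*pi**2)/9.
Hence b_3 = (2/pi)·(pi*(13 - 6*pi**2)/9) = 26/9 - 4*pi**2/3.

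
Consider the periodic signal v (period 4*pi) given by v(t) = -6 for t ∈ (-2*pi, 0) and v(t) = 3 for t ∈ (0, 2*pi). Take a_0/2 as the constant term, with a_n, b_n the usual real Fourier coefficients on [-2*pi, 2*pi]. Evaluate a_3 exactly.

a_3 = (1/(2*pi)) ∫_{-2*pi}^{2*pi} v(t) cos(3*t/2) dt.
Split the integral at the breakpoints.
Directly, an antiderivative of (-6) cos(3*t/2) is -4*sin(3*t/2); evaluating from -2*pi to 0: ∫_{-2*pi}^{0} (-6) cos(3*t/2) dt = (0) - (0) = 0.
Directly, an antiderivative of (3) cos(3*t/2) is 2*sin(3*t/2); evaluating from 0 to 2*pi: ∫_{0}^{2*pi} (3) cos(3*t/2) dt = (0) - (0) = 0.
Summing the pieces and multiplying by (1/(2*pi)) gives a_3 = 0.

0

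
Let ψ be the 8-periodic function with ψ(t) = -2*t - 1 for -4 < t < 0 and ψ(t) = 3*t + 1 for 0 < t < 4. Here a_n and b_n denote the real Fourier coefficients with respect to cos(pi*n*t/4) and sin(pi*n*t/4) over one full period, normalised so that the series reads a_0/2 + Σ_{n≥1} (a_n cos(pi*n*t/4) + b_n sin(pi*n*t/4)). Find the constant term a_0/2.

a_0 = 1/4 ∫_{-4}^{4} ψ(t) dt = 1/4 · (40) = 10.
So the constant term a_0/2 = 5.

5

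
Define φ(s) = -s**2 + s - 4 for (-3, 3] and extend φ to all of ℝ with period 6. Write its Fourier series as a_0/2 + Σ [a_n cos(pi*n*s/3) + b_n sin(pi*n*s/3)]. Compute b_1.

6/pi

b_1 = 1/3 ∫_{-3}^{3} φ(s) sin(pi*s/3) ds.
Integrating by parts twice (tabular method), an antiderivative of (-s**2 + s - 4) sin(pi*s/3) is 3*s**2*cos(pi*s/3)/pi - 18*s*sin(pi*s/3)/pi**2 - 3*s*cos(pi*s/3)/pi + 9*sin(pi*s/3)/pi**2 - 54*cos(pi*s/3)/pi**3 + 12*cos(pi*s/3)/pi; evaluating from -3 to 3: ∫_{-3}^{3} (-s**2 + s - 4) sin(pi*s/3) ds = (-30/pi + 54/pi**3) - (-48/pi + 54/pi**3) = 18/pi.
Hence b_1 = (1/3)·(18/pi) = 6/pi.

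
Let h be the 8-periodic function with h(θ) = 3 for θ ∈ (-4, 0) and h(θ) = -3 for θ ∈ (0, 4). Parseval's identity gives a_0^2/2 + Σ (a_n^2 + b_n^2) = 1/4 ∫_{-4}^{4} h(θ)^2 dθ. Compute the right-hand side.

1/4 ∫_{-4}^{4} h(θ)^2 dθ = 1/4 · (72) = 18.

18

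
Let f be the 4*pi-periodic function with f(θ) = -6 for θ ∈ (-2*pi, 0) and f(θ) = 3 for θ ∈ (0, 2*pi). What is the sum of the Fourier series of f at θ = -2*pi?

-3/2

θ = -2*pi differs from θ = 2*pi by -1 full period(s), and the series is 4*pi-periodic.
At θ = 2*pi the one-sided limits are f(2*pi^-) = 3 and f(2*pi^+) = -6.
By Dirichlet's theorem the series converges to their average, [(3) + (-6)]/2 = -3/2.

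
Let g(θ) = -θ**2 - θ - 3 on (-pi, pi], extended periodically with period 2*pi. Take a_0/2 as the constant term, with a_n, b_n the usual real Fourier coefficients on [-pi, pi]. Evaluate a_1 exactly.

a_1 = 1/pi ∫_{-pi}^{pi} g(θ) cos(θ) dθ.
Integrating by parts twice (tabular method), an antiderivative of (-θ**2 - θ - 3) cos(θ) is -θ**2*sin(θ) - θ*sin(θ) - 2*θ*cos(θ) - sin(θ) - cos(θ); evaluating from -pi to pi: ∫_{-pi}^{pi} (-θ**2 - θ - 3) cos(θ) dθ = (1 + 2*pi) - (1 - 2*pi) = 4*pi.
Hence a_1 = (1/pi)·(4*pi) = 4.

4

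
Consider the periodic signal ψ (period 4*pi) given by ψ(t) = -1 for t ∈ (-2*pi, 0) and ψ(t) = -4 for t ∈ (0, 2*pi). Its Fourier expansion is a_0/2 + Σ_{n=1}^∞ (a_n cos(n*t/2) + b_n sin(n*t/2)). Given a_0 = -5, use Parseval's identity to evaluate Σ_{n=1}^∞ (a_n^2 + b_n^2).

9/2

Parseval: a_0^2/2 + Σ_{n≥1} (a_n^2+b_n^2) = (1/(2*pi)) ∫_{-2*pi}^{2*pi} ψ(t)^2 dt = 17.
Subtract a_0^2/2 = 25/2: Σ (a_n^2+b_n^2) = 9/2.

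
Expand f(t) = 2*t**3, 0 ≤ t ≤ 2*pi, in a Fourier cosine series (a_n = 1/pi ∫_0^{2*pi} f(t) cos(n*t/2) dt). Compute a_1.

a_1 = 1/pi ∫_0^{2*pi} (2*t**3) cos(t/2) dt.
Integrating by parts three times (tabular method), an antiderivative of (2*t**3) cos(t/2) is 4*t**3*sin(t/2) + 24*t**2*cos(t/2) - 96*t*sin(t/2) - 192*cos(t/2); evaluating from 0 to 2*pi: ∫_{0}^{2*pi} (2*t**3) cos(t/2) dt = (192 - 96*pi**2) - (-192) = 384 - 96*pi**2.
Hence a_1 = (1/pi)·(384 - 96*pi**2) = -96*pi + 384/pi.

-96*pi + 384/pi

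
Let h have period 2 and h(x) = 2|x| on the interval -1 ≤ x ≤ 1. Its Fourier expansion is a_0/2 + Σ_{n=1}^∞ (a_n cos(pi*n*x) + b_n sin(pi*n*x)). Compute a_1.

-8/pi**2

a_1 = ∫_{-1}^{1} h(x) cos(pi*x) dx.
h is even and cos(pi*x) is even, so the integrand is even and a_1 = 2 ∫_0^{1} h(x) cos(pi*x) dx.
Integrating by parts (boundary term plus one more integral), an antiderivative of (2*x) cos(pi*x) is 2*x*sin(pi*x)/pi + 2*cos(pi*x)/pi**2; evaluating from 0 to 1: ∫_{0}^{1} (2*x) cos(pi*x) dx = (-2/pi**2) - (2/pi**2) = -4/pi**2.
Hence a_1 = 2·(-4/pi**2) = -8/pi**2.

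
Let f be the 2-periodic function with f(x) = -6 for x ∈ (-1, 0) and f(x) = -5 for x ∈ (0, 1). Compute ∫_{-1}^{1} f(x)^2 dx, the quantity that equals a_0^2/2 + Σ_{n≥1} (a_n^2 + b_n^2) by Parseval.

∫_{-1}^{1} f(x)^2 dx = 61.

61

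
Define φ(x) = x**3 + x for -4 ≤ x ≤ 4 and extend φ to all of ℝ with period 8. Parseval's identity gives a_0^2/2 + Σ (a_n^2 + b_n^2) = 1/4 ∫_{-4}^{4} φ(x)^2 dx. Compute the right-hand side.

145504/105

1/4 ∫_{-4}^{4} φ(x)^2 dx = 1/4 · (582016/105) = 145504/105.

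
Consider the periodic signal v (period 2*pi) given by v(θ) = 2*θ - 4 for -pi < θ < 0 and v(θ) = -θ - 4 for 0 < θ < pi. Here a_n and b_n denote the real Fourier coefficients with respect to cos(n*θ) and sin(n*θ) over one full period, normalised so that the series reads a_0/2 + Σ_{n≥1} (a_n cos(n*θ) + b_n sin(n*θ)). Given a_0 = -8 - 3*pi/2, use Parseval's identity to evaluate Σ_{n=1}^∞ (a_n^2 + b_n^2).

13*pi**2/24

Parseval: a_0^2/2 + Σ_{n≥1} (a_n^2+b_n^2) = 1/pi ∫_{-pi}^{pi} v(θ)^2 dθ = 5*pi**2/3 + 32 + 12*pi.
Subtract a_0^2/2 = (3*pi + 16)**2/8: Σ (a_n^2+b_n^2) = 13*pi**2/24.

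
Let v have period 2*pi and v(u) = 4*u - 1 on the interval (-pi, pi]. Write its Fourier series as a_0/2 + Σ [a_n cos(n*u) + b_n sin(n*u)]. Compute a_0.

-2

a_0 = 1/pi ∫_{-pi}^{pi} v(u) du = 1/pi · (-2*pi) = -2.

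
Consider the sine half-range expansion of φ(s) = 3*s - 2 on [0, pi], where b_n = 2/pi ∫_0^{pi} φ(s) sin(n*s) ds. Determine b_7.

2*(-4 + 3*pi)/(7*pi)

b_7 = 2/pi ∫_0^{pi} (3*s - 2) sin(7*s) ds.
Integrating by parts (boundary term plus one more integral), an antiderivative of (3*s - 2) sin(7*s) is -3*s*cos(7*s)/7 + 3*sin(7*s)/49 + 2*cos(7*s)/7; evaluating from 0 to pi: ∫_{0}^{pi} (3*s - 2) sin(7*s) ds = (-2/7 + 3*pi/7) - (2/7) = -4/7 + 3*pi/7.
Hence b_7 = (2/pi)·(-4/7 + 3*pi/7) = 2*(-4 + 3*pi)/(7*pi).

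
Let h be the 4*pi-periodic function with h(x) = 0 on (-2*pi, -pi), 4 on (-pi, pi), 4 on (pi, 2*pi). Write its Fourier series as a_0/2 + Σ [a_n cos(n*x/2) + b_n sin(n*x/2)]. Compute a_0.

6

a_0 = (1/(2*pi)) ∫_{-2*pi}^{2*pi} h(x) dx = (1/(2*pi)) · (12*pi) = 6.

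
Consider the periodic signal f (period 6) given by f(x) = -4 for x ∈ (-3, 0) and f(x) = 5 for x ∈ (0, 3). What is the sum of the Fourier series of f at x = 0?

1/2

At x = 0 the one-sided limits are f(0^-) = -4 and f(0^+) = 5.
By Dirichlet's theorem the series converges to their average, [(-4) + (5)]/2 = 1/2.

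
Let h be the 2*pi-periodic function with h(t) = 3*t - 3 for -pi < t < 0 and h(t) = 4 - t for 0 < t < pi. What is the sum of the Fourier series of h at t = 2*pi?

t = 2*pi differs from t = 0 by 1 full period(s), and the series is 2*pi-periodic.
At t = 0 the one-sided limits are h(0^-) = -3 and h(0^+) = 4.
By Dirichlet's theorem the series converges to their average, [(-3) + (4)]/2 = 1/2.

1/2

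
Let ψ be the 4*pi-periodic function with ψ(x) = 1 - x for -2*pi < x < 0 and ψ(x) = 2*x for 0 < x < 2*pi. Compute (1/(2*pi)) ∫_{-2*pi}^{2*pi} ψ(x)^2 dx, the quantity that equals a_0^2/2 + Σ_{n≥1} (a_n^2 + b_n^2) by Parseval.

(1/(2*pi)) ∫_{-2*pi}^{2*pi} ψ(x)^2 dx = (1/(2*pi)) · (2*pi*(3 + 6*pi + 20*pi**2)/3) = 1 + 2*pi + 20*pi**2/3.

1 + 2*pi + 20*pi**2/3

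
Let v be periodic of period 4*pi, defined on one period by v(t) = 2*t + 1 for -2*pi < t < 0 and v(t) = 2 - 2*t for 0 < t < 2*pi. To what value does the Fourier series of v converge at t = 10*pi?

t = 10*pi differs from t = 2*pi by 2 full period(s), and the series is 4*pi-periodic.
At t = 2*pi the one-sided limits are v(2*pi^-) = 2 - 4*pi and v(2*pi^+) = 1 - 4*pi.
By Dirichlet's theorem the series converges to their average, [(2 - 4*pi) + (1 - 4*pi)]/2 = 3/2 - 4*pi.

3/2 - 4*pi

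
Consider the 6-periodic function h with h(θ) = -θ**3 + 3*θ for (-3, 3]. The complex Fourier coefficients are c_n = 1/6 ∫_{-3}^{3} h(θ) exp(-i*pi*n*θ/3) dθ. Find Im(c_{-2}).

Since h is real-valued, Im(c_{-2}) = -1/6 ∫_{-3}^{3} h(θ) sin(-2*pi*θ/3) dθ = b_{2}/2.
h is odd and sin(-2*pi*θ/3) is odd, so the integrand is even: ∫_{-3}^{3} h(θ) sin(-2*pi*θ/3) dθ = 2∫_0^{3} h(θ) sin(-2*pi*θ/3) dθ.
Integrating by parts three times (tabular method), an antiderivative of (-θ**3 + 3*θ) sin(-2*pi*θ/3) is -3*θ**3*cos(2*pi*θ/3)/(2*pi) + 27*θ**2*sin(2*pi*θ/3)/(4*pi**2) + 81*θ*cos(2*pi*θ/3)/(4*pi**3) + 9*θ*cos(2*pi*θ/3)/(2*pi) - 27*sin(2*pi*θ/3)/(4*pi**2) - 243*sin(2*pi*θ/3)/(8*pi**4); evaluating from 0 to 3: ∫_{0}^{3} (-θ**3 + 3*θ) sin(-2*pi*θ/3) dθ = (-27/pi + 243/(4*pi**3)) - (0) = -27/pi + 243/(4*pi**3).
So ∫_{-3}^{3} h(θ) sin(-2*pi*θ/3) dθ = -54/pi + 243/(2*pi**3).
Hence Im(c_{-2}) = (-1/6)·(-54/pi + 243/(2*pi**3)) = -81/(4*pi**3) + 9/pi.

-81/(4*pi**3) + 9/pi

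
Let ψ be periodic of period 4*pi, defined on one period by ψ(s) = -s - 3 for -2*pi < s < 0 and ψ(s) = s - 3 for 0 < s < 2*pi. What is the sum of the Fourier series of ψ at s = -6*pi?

-3 + 2*pi

s = -6*pi differs from s = -2*pi by -1 full period(s), and the series is 4*pi-periodic.
ψ is continuous at s = -2*pi with value -3 + 2*pi, so the series converges to -3 + 2*pi there.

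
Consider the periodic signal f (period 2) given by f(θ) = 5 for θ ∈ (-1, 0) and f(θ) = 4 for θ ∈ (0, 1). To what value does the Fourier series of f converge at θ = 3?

9/2

θ = 3 differs from θ = 1 by 1 full period(s), and the series is 2-periodic.
At θ = 1 the one-sided limits are f(1^-) = 4 and f(1^+) = 5.
By Dirichlet's theorem the series converges to their average, [(4) + (5)]/2 = 9/2.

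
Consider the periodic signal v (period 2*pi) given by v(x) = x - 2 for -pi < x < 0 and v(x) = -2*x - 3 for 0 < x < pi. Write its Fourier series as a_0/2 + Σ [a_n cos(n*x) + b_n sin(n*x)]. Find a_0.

-5 - 3*pi/2

a_0 = 1/pi ∫_{-pi}^{pi} v(x) dx = 1/pi · (-pi*(3*pi + 10)/2) = -5 - 3*pi/2.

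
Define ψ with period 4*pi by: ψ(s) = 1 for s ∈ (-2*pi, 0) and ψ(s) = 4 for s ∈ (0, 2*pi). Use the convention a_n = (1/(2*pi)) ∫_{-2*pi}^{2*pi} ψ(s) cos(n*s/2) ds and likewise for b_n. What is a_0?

5

a_0 = (1/(2*pi)) ∫_{-2*pi}^{2*pi} ψ(s) ds = (1/(2*pi)) · (10*pi) = 5.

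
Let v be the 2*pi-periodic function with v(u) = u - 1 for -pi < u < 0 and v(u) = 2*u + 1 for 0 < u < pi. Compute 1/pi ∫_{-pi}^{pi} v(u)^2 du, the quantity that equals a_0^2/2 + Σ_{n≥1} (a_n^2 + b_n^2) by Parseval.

2 + 3*pi + 5*pi**2/3

1/pi ∫_{-pi}^{pi} v(u)^2 du = 1/pi · (pi*(6 + 9*pi + 5*pi**2)/3) = 2 + 3*pi + 5*pi**2/3.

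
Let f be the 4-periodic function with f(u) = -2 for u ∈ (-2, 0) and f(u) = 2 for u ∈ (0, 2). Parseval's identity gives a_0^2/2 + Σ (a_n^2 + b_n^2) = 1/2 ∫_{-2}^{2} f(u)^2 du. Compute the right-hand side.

1/2 ∫_{-2}^{2} f(u)^2 du = 1/2 · (16) = 8.

8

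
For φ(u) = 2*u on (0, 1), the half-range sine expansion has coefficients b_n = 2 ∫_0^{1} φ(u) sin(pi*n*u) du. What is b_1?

b_1 = 2 ∫_0^{1} (2*u) sin(pi*u) du.
Integrating by parts (boundary term plus one more integral), an antiderivative of (2*u) sin(pi*u) is -2*u*cos(pi*u)/pi + 2*sin(pi*u)/pi**2; evaluating from 0 to 1: ∫_{0}^{1} (2*u) sin(pi*u) du = (2/pi) - (0) = 2/pi.
Hence b_1 = 2·(2/pi) = 4/pi.

4/pi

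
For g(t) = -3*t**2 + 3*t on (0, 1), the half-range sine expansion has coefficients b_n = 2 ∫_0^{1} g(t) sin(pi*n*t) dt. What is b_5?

b_5 = 2 ∫_0^{1} (-3*t**2 + 3*t) sin(5*pi*t) dt.
Integrating by parts twice (tabular method), an antiderivative of (-3*t**2 + 3*t) sin(5*pi*t) is 3*t**2*cos(5*pi*t)/(5*pi) - 6*t*sin(5*pi*t)/(25*pi**2) - 3*t*cos(5*pi*t)/(5*pi) + 3*sin(5*pi*t)/(25*pi**2) - 6*cos(5*pi*t)/(125*pi**3); evaluating from 0 to 1: ∫_{0}^{1} (-3*t**2 + 3*t) sin(5*pi*t) dt = (6/(125*pi**3)) - (-6/(125*pi**3)) = 12/(125*pi**3).
Hence b_5 = 2·(12/(125*pi**3)) = 24/(125*pi**3).

24/(125*pi**3)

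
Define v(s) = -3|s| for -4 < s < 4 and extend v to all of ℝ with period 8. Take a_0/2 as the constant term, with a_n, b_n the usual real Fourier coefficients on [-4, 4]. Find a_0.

-12

a_0 = 1/4 ∫_{-4}^{4} v(s) ds = 1/4 · (-48) = -12.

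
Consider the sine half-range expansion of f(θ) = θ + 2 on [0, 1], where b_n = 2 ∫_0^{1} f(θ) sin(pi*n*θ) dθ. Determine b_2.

-1/pi

b_2 = 2 ∫_0^{1} (θ + 2) sin(2*pi*θ) dθ.
Integrating by parts (boundary term plus one more integral), an antiderivative of (θ + 2) sin(2*pi*θ) is -θ*cos(2*pi*θ)/(2*pi) + sin(2*pi*θ)/(4*pi**2) - cos(2*pi*θ)/pi; evaluating from 0 to 1: ∫_{0}^{1} (θ + 2) sin(2*pi*θ) dθ = (-3/(2*pi)) - (-1/pi) = -1/(2*pi).
Hence b_2 = 2·(-1/(2*pi)) = -1/pi.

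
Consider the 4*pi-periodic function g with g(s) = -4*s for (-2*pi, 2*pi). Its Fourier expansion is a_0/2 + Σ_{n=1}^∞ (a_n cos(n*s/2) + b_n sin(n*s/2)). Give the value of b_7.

-16/7

b_7 = (1/(2*pi)) ∫_{-2*pi}^{2*pi} g(s) sin(7*s/2) ds.
g is odd and sin(7*s/2) is odd, so the integrand is even and b_7 = 1/pi ∫_0^{2*pi} g(s) sin(7*s/2) ds.
Integrating by parts (boundary term plus one more integral), an antiderivative of (-4*s) sin(7*s/2) is 8*s*cos(7*s/2)/7 - 16*sin(7*s/2)/49; evaluating from 0 to 2*pi: ∫_{0}^{2*pi} (-4*s) sin(7*s/2) ds = (-16*pi/7) - (0) = -16*pi/7.
Hence b_7 = (1/pi)·(-16*pi/7) = -16/7.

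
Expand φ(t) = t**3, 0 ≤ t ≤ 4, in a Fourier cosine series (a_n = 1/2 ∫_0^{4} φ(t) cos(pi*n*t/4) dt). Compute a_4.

24/pi**2

a_4 = 1/2 ∫_0^{4} (t**3) cos(pi*t) dt.
Integrating by parts three times (tabular method), an antiderivative of (t**3) cos(pi*t) is t**3*sin(pi*t)/pi + 3*t**2*cos(pi*t)/pi**2 - 6*t*sin(pi*t)/pi**3 - 6*cos(pi*t)/pi**4; evaluating from 0 to 4: ∫_{0}^{4} (t**3) cos(pi*t) dt = (6*(-1 + 8*pi**2)/pi**4) - (-6/pi**4) = 48/pi**2.
Hence a_4 = (1/2)·(48/pi**2) = 24/pi**2.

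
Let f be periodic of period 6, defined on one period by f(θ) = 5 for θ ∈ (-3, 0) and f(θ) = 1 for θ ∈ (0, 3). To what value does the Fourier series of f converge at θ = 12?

θ = 12 differs from θ = 0 by 2 full period(s), and the series is 6-periodic.
At θ = 0 the one-sided limits are f(0^-) = 5 and f(0^+) = 1.
By Dirichlet's theorem the series converges to their average, [(5) + (1)]/2 = 3.

3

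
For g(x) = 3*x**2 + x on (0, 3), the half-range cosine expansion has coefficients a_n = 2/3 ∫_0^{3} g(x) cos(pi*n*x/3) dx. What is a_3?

a_3 = 2/3 ∫_0^{3} (3*x**2 + x) cos(pi*x) dx.
Integrating by parts twice (tabular method), an antiderivative of (3*x**2 + x) cos(pi*x) is 3*x**2*sin(pi*x)/pi + x*sin(pi*x)/pi + 6*x*cos(pi*x)/pi**2 - 6*sin(pi*x)/pi**3 + cos(pi*x)/pi**2; evaluating from 0 to 3: ∫_{0}^{3} (3*x**2 + x) cos(pi*x) dx = (-19/pi**2) - (pi**(-2)) = -20/pi**2.
Hence a_3 = (2/3)·(-20/pi**2) = -40/(3*pi**2).

-40/(3*pi**2)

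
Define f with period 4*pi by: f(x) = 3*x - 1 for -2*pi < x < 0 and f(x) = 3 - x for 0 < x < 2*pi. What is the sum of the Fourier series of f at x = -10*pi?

x = -10*pi differs from x = -2*pi by -2 full period(s), and the series is 4*pi-periodic.
At x = -2*pi the one-sided limits are f(-2*pi^-) = 3 - 2*pi and f(-2*pi^+) = -6*pi - 1.
By Dirichlet's theorem the series converges to their average, [(3 - 2*pi) + (-6*pi - 1)]/2 = 1 - 4*pi.

1 - 4*pi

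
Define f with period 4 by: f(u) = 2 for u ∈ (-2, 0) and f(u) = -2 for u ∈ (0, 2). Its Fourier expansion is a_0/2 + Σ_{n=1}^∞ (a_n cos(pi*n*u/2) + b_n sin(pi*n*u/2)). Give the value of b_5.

-8/(5*pi)

b_5 = 1/2 ∫_{-2}^{2} f(u) sin(5*pi*u/2) du.
f is odd and sin(5*pi*u/2) is odd, so the integrand is even and b_5 = ∫_0^{2} f(u) sin(5*pi*u/2) du.
Directly, an antiderivative of (-2) sin(5*pi*u/2) is 4*cos(5*pi*u/2)/(5*pi); evaluating from 0 to 2: ∫_{0}^{2} (-2) sin(5*pi*u/2) du = (-4/(5*pi)) - (4/(5*pi)) = -8/(5*pi).
Hence b_5 = -8/(5*pi).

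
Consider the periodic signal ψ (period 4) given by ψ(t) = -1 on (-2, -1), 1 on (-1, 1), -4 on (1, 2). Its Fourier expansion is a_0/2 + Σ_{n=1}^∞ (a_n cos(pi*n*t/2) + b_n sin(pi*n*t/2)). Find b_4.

b_4 = 1/2 ∫_{-2}^{2} ψ(t) sin(2*pi*t) dt.
Split the integral at the breakpoints.
Directly, an antiderivative of (-1) sin(2*pi*t) is cos(2*pi*t)/(2*pi); evaluating from -2 to -1: ∫_{-2}^{-1} (-1) sin(2*pi*t) dt = (1/(2*pi)) - (1/(2*pi)) = 0.
Directly, an antiderivative of (1) sin(2*pi*t) is -cos(2*pi*t)/(2*pi); evaluating from -1 to 1: ∫_{-1}^{1} (1) sin(2*pi*t) dt = (-1/(2*pi)) - (-1/(2*pi)) = 0.
Directly, an antiderivative of (-4) sin(2*pi*t) is 2*cos(2*pi*t)/pi; evaluating from 1 to 2: ∫_{1}^{2} (-4) sin(2*pi*t) dt = (2/pi) - (2/pi) = 0.
Summing the pieces and multiplying by (1/2) gives b_4 = 0.

0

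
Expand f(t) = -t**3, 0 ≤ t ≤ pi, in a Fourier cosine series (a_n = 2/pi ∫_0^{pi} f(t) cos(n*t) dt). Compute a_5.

a_5 = 2/pi ∫_0^{pi} (-t**3) cos(5*t) dt.
Integrating by parts three times (tabular method), an antiderivative of (-t**3) cos(5*t) is -t**3*sin(5*t)/5 - 3*t**2*cos(5*t)/25 + 6*t*sin(5*t)/125 + 6*cos(5*t)/625; evaluating from 0 to pi: ∫_{0}^{pi} (-t**3) cos(5*t) dt = (-6/625 + 3*pi**2/25) - (6/625) = -12/625 + 3*pi**2/25.
Hence a_5 = (2/pi)·(-12/625 + 3*pi**2/25) = 6*(-4 + 25*pi**2)/(625*pi).

6*(-4 + 25*pi**2)/(625*pi)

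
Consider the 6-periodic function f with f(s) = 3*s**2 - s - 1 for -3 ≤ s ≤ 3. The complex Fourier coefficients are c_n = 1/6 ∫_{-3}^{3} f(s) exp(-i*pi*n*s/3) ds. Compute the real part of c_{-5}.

Since f is real-valued, Re(c_{-5}) = 1/6 ∫_{-3}^{3} f(s) cos(-5*pi*s/3) ds = a_{5}/2.
Integrating by parts twice (tabular method), an antiderivative of (3*s**2 - s - 1) cos(-5*pi*s/3) is 9*s**2*sin(5*pi*s/3)/(5*pi) - 3*s*sin(5*pi*s/3)/(5*pi) + 54*s*cos(5*pi*s/3)/(25*pi**2) - 3*sin(5*pi*s/3)/(5*pi) - 162*sin(5*pi*s/3)/(125*pi**3) - 9*cos(5*pi*s/3)/(25*pi**2); evaluating from -3 to 3: ∫_{-3}^{3} (3*s**2 - s - 1) cos(-5*pi*s/3) ds = (-153/(25*pi**2)) - (171/(25*pi**2)) = -324/(25*pi**2).
Hence Re(c_{-5}) = (1/6)·(-324/(25*pi**2)) = -54/(25*pi**2).

-54/(25*pi**2)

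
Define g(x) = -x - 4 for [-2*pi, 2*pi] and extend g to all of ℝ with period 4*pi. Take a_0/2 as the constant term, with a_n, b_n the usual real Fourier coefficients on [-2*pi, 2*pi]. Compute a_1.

0

a_1 = (1/(2*pi)) ∫_{-2*pi}^{2*pi} g(x) cos(x/2) dx.
Integrating by parts (boundary term plus one more integral), an antiderivative of (-x - 4) cos(x/2) is -2*x*sin(x/2) - 8*sin(x/2) - 4*cos(x/2); evaluating from -2*pi to 2*pi: ∫_{-2*pi}^{2*pi} (-x - 4) cos(x/2) dx = (4) - (4) = 0.
Hence a_1 = (1/(2*pi))·(0) = 0.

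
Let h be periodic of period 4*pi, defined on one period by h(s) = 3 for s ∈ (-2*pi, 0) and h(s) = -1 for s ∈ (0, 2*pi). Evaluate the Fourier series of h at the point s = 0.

At s = 0 the one-sided limits are h(0^-) = 3 and h(0^+) = -1.
By Dirichlet's theorem the series converges to their average, [(3) + (-1)]/2 = 1.

1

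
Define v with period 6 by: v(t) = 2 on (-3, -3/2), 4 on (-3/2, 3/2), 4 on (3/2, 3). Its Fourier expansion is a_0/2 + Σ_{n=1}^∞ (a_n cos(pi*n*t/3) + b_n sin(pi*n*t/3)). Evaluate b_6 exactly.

-2/(3*pi)

b_6 = 1/3 ∫_{-3}^{3} v(t) sin(2*pi*t) dt.
Split the integral at the breakpoints.
Directly, an antiderivative of (2) sin(2*pi*t) is -cos(2*pi*t)/pi; evaluating from -3 to -3/2: ∫_{-3}^{-3/2} (2) sin(2*pi*t) dt = (1/pi) - (-1/pi) = 2/pi.
Directly, an antiderivative of (4) sin(2*pi*t) is -2*cos(2*pi*t)/pi; evaluating from -3/2 to 3/2: ∫_{-3/2}^{3/2} (4) sin(2*pi*t) dt = (2/pi) - (2/pi) = 0.
Directly, an antiderivative of (4) sin(2*pi*t) is -2*cos(2*pi*t)/pi; evaluating from 3/2 to 3: ∫_{3/2}^{3} (4) sin(2*pi*t) dt = (-2/pi) - (2/pi) = -4/pi.
Summing the pieces and multiplying by (1/3) gives b_6 = -2/(3*pi).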